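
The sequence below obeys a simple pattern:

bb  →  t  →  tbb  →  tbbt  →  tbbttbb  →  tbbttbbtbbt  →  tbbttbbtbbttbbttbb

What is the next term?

This is a Fibonacci-style word recurrence s(k) = s(k−1)·s(k−2): e.g. t·bb = tbb.
The next term joins tbbttbbtbbttbbttbb and tbbttbbtbbt.

tbbttbbtbbttbbttbbtbbttbbtbbt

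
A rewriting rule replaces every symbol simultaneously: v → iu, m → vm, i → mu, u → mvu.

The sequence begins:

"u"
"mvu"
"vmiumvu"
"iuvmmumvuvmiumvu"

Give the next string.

mumvuiuvmvmmvuvmiumvuiuvmmumvuvmiumvu

φ(iuvmmumvuvmiumvu) expands symbol-by-symbol to mu mvu iu vm vm mvu vm iu mvu iu vm mu mvu vm iu mvu; joining the 16 pieces gives the next term.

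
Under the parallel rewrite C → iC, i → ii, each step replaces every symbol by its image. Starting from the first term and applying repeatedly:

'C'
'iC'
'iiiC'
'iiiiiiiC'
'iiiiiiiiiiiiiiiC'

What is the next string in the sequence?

iiiiiiiiiiiiiiiiiiiiiiiiiiiiiiiC

φ(iiiiiiiiiiiiiiiC) expands symbol-by-symbol to ii ii ii ii ii ii ii ii ii ii ii ii ii ii ii iC; joining the 16 pieces gives the next term.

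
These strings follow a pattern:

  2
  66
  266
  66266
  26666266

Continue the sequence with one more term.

6626626666266

From term 3 onward, concatenate the second-to-last term with the last: 2·66 = 266, 66·266 = 66266, …
So term 6 is 66266·26666266.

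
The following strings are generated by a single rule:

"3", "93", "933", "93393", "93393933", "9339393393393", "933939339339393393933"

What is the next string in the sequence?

This is a Fibonacci-style word recurrence s(k) = s(k−1)·s(k−2): e.g. 93·3 = 933.
Continuing: 933939339339393393933 · 9339393393393 gives term 8.

9339393393393933939339339393393393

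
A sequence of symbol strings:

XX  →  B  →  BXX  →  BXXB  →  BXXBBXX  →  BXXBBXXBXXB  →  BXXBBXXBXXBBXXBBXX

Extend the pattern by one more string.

BXXBBXXBXXBBXXBBXXBXXBBXXBXXB

Each term (from the third on) is the previous term followed by the one before it: term 3 = B·XX = BXX.
The next term joins BXXBBXXBXXBBXXBBXX and BXXBBXXBXXB.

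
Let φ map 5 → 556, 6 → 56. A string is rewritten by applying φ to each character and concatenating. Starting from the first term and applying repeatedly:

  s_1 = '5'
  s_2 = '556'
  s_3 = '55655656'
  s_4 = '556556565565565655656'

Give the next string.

Replace each of the 21 characters of 556556565565565655656 in place — 556 556 56 556 556 56 556 56 556 556 56 556 556 56 556 56 556 556 56 556 56 — and concatenate.

5565565655655656556565565565655655656556565565565655656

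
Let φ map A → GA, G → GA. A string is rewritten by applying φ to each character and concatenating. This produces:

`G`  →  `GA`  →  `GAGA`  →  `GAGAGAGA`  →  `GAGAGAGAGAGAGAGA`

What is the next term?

GAGAGAGAGAGAGAGAGAGAGAGAGAGAGAGA

Replace each of the 16 characters of GAGAGAGAGAGAGAGA in place — GA GA GA GA GA GA GA GA GA GA GA GA GA GA GA GA — and concatenate.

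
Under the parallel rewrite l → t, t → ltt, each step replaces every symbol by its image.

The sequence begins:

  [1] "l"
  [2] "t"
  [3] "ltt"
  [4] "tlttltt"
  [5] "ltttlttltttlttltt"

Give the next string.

φ(ltttlttltttlttltt) expands symbol-by-symbol to t ltt ltt ltt t ltt ltt t ltt ltt ltt t ltt ltt t ltt ltt; joining the 17 pieces gives the next term.

tlttlttltttlttltttlttlttltttlttltttlttltt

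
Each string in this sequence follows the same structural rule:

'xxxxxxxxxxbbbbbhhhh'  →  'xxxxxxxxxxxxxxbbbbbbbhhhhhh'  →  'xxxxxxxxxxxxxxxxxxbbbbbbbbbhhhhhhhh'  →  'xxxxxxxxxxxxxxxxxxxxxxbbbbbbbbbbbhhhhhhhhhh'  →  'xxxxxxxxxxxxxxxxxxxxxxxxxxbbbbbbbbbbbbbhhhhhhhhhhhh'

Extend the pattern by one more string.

Term n consists of 4n+2 x's, followed by 2n+1 b's, followed by 2n h's, where the shown terms are n = 2, 3, 4, 5, 6.
At n = 7 the blocks have lengths 30, 15, 14.

xxxxxxxxxxxxxxxxxxxxxxxxxxxxxxbbbbbbbbbbbbbbbhhhhhhhhhhhhhh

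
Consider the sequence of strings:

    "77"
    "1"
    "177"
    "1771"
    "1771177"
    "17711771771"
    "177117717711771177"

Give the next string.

From term 3 onward, concatenate the last term with the second-to-last: 1·77 = 177, 177·1 = 1771, …
So term 8 is 177117717711771177·17711771771.

17711771771177117717711771771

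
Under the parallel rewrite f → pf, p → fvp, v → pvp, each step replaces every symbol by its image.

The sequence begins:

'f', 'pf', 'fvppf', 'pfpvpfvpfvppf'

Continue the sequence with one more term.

fvppffvppvpfvppfpvpfvppfpvpfvpfvppf

Replace each of the 13 characters of pfpvpfvpfvppf in place — fvp pf fvp pvp fvp pf pvp fvp pf pvp fvp fvp pf — and concatenate.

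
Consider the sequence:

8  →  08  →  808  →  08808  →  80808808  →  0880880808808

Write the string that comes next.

808088080880880808808

Each term (from the third on) is the two preceding terms concatenated in order: term 3 = 8·08 = 808.
The next term joins 80808808 and 0880880808808.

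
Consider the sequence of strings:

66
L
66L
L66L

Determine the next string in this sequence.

66LL66L

From term 3 onward, concatenate the second-to-last term with the last: 66·L = 66L, L·66L = L66L, …
Continuing: 66L · L66L gives term 5.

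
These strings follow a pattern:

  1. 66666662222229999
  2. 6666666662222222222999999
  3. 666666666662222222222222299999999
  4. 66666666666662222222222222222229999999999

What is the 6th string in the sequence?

Each string has the form 6^{2n+3} 2^{4n-2} 9^{2n}, where the shown terms are n = 2, 3, 4, 5.
For term 6, n = 7, so the run lengths are 17, 26, 14.

666666666666666662222222222222222222222222299999999999999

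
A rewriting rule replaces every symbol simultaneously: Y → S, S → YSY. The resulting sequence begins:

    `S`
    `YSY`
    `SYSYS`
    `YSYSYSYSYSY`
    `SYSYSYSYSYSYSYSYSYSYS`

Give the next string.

Rewriting the 21 symbols of SYSYSYSYSYSYSYSYSYSYS one by one yields YSY S YSY S YSY S YSY S YSY S YSY S YSY S YSY S YSY S YSY S YSY; concatenated:

YSYSYSYSYSYSYSYSYSYSYSYSYSYSYSYSYSYSYSYSYSY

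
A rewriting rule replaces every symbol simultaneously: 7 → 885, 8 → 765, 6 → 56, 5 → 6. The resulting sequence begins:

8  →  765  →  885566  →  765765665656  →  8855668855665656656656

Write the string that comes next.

7657656656567657656656566566565665656656

Replace each of the 22 characters of 8855668855665656656656 in place — 765 765 6 6 56 56 765 765 6 6 56 56 6 56 6 56 56 6 56 56 6 56 — and concatenate.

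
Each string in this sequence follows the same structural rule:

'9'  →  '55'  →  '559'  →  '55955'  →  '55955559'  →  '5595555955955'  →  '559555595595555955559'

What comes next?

This is a Fibonacci-style word recurrence s(k) = s(k−1)·s(k−2): e.g. 55·9 = 559.
So term 8 is 559555595595555955559·5595555955955.

5595555955955559555595595555955955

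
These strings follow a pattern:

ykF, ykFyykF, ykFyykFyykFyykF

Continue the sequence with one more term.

ykFyykFyykFyykFyykFyykFyykFyykF

Each string is two copies of the previous one joined by 'y'.
One more doubling of ykFyykFyykFyykF gives the answer.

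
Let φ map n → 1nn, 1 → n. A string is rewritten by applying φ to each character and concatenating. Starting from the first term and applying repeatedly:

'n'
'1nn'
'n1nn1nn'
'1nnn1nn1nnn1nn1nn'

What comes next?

n1nn1nn1nnn1nn1nnn1nn1nn1nnn1nn1nnn1nn1nn

φ(1nnn1nn1nnn1nn1nn) expands symbol-by-symbol to n 1nn 1nn 1nn n 1nn 1nn n 1nn 1nn 1nn n 1nn 1nn n 1nn 1nn; joining the 17 pieces gives the next term.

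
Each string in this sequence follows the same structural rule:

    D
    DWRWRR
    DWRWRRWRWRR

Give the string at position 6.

DWRWRRWRWRRWRWRRWRWRRWRWRR

The strings grow by a fixed suffix WRWRR each time.
From DWRWRRWRWRR, 3 further steps: DWRWRRWRWRR → DWRWRRWRWRRWRWRR → DWRWRRWRWRRWRWRRWRWRR → (answer).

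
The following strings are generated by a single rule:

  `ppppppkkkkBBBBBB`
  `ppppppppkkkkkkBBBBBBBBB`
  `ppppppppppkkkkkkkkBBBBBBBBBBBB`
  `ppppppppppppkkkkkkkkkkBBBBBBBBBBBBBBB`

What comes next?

Term n consists of 2n+2 p's, followed by 2n k's, followed by 3n B's, where the shown terms are n = 2, 3, 4, 5.
For the next term, n = 6, so the run lengths are 14, 12, 18.

ppppppppppppppkkkkkkkkkkkkBBBBBBBBBBBBBBBBBB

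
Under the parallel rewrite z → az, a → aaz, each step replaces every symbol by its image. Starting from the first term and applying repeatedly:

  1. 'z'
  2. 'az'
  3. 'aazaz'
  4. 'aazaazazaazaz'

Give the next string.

φ(aazaazazaazaz) expands symbol-by-symbol to aaz aaz az aaz aaz az aaz az aaz aaz az aaz az; joining the 13 pieces gives the next term.

aazaazazaazaazazaazazaazaazazaazaz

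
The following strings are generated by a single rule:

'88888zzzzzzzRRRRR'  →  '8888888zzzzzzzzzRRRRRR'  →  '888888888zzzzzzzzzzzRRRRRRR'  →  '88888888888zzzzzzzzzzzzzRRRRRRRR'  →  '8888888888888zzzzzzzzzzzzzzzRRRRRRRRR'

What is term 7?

88888888888888888zzzzzzzzzzzzzzzzzzzRRRRRRRRRRR

Term n consists of 2n-1 8's, followed by 2n+1 z's, followed by n+2 R's, where the shown terms are n = 3, 4, 5, 6, 7.
For term 7, n = 9, so the run lengths are 17, 19, 11.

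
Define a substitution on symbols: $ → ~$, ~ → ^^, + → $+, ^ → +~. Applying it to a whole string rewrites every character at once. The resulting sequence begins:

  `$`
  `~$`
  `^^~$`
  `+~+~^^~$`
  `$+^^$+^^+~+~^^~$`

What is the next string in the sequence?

~$$++~+~~$$++~+~$+^^$+^^+~+~^^~$

Replace each of the 16 characters of $+^^$+^^+~+~^^~$ in place — ~$ $+ +~ +~ ~$ $+ +~ +~ $+ ^^ $+ ^^ +~ +~ ^^ ~$ — and concatenate.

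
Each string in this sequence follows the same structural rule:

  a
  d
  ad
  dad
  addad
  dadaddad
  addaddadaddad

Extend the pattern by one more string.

dadaddadaddaddadaddad

Each term (from the third on) is the two preceding terms concatenated in order: term 3 = a·d = ad.
So term 8 is dadaddad·addaddadaddad.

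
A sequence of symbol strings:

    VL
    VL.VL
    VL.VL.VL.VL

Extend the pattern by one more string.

Every step duplicates the string with '.' between the halves.
Doubling VL.VL.VL.VL with '.' between the halves:

VL.VL.VL.VL.VL.VL.VL.VL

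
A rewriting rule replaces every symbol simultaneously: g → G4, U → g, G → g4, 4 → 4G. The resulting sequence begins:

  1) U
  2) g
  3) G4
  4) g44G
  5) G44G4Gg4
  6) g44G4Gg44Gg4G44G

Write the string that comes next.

G44G4Gg44Gg4G44G4Gg4G44Gg44G4Gg4

φ(g44G4Gg44Gg4G44G) expands symbol-by-symbol to G4 4G 4G g4 4G g4 G4 4G 4G g4 G4 4G g4 4G 4G g4; joining the 16 pieces gives the next term.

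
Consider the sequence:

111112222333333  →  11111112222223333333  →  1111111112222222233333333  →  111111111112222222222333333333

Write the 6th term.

Each string has the form 1^{2n-1} 2^{2n-2} 3^{n+3}, where the shown terms are n = 3, 4, 5, 6.
For term 6, n = 8, so the run lengths are 15, 14, 11.

1111111111111112222222222222233333333333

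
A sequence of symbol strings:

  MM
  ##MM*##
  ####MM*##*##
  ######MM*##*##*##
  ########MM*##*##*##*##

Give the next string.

##########MM*##*##*##*##*##

Every step adds ## to the front and *## to the end of the previous string.
So the next term is ##·########MM*##*##*##*##·*##.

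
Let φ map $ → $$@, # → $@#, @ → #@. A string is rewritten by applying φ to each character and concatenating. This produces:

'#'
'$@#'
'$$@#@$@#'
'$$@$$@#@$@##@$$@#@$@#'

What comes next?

$$@$$@#@$$@$$@#@$@##@$$@#@$@#$@##@$$@$$@#@$@##@$$@#@$@#

φ($$@$$@#@$@##@$$@#@$@#) expands symbol-by-symbol to $$@ $$@ #@ $$@ $$@ #@ $@# #@ $$@ #@ $@# $@# #@ $$@ $$@ #@ $@# #@ $$@ #@ $@#; joining the 21 pieces gives the next term.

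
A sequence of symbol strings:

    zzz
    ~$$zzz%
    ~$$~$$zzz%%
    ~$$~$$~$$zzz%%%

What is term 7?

Every step adds ~$$ to the front and % to the end of the previous string.
From ~$$~$$~$$zzz%%%, 3 further steps: ~$$~$$~$$zzz%%% → ~$$~$$~$$~$$zzz%%%% → ~$$~$$~$$~$$~$$zzz%%%%% → (answer).

~$$~$$~$$~$$~$$~$$zzz%%%%%%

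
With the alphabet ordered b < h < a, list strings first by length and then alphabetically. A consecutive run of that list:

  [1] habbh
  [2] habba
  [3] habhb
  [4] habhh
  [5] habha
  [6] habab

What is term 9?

hahbb

Stepping forward 3 times from habab: habab → habah → habaa, then the target.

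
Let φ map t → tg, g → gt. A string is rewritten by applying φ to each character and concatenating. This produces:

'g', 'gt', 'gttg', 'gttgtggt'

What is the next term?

Apply φ to gttgtggt symbol by symbol: g→gt, t→tg, t→tg, g→gt, t→tg, g→gt, g→gt, t→tg; joined: gt tg tg gt tg gt gt tg.

gttgtggttggtgttg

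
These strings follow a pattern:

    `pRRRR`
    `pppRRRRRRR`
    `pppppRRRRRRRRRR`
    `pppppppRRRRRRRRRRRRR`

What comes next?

pppppppppRRRRRRRRRRRRRRRR

Reading off run lengths: p runs 1, 3, 5, 7; R runs 4, 7, 10, 13 — each is linear in n (n = 1, 2, …).
At n = 5 the blocks have lengths 9, 16.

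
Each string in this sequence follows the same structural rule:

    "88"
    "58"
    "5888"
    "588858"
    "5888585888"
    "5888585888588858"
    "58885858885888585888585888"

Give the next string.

588858588858885858885858885888585888588858

Each term (from the third on) is the previous term followed by the one before it: term 3 = 58·88 = 5888.
The next term joins 58885858885888585888585888 and 5888585888588858.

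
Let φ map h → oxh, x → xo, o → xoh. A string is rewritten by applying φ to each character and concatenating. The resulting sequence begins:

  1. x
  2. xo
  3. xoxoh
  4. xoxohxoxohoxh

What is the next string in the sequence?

xoxohxoxohoxhxoxohxoxohoxhxohxooxh

Replace each of the 13 characters of xoxohxoxohoxh in place — xo xoh xo xoh oxh xo xoh xo xoh oxh xoh xo oxh — and concatenate.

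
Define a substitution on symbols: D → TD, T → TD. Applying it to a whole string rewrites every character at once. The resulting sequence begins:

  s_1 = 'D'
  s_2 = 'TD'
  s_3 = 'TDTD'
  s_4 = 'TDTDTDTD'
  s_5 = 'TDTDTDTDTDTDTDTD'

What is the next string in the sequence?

Rewriting the 16 symbols of TDTDTDTDTDTDTDTD one by one yields TD TD TD TD TD TD TD TD TD TD TD TD TD TD TD TD; concatenated:

TDTDTDTDTDTDTDTDTDTDTDTDTDTDTDTD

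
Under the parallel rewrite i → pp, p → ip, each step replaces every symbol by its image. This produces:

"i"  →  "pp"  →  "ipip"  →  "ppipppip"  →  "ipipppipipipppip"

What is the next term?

Rewriting the 16 symbols of ipipppipipipppip one by one yields pp ip pp ip ip ip pp ip pp ip pp ip ip ip pp ip; concatenated:

ppipppipipipppipppipppipipipppip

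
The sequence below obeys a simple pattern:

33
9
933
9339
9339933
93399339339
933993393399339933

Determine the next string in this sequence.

93399339339933993393399339339

This is a Fibonacci-style word recurrence s(k) = s(k−1)·s(k−2): e.g. 9·33 = 933.
Continuing: 933993393399339933 · 93399339339 gives term 8.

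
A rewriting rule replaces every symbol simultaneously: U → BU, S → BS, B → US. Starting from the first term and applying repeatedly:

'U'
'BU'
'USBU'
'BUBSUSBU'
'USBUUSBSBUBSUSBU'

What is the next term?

φ(USBUUSBSBUBSUSBU) expands symbol-by-symbol to BU BS US BU BU BS US BS US BU US BS BU BS US BU; joining the 16 pieces gives the next term.

BUBSUSBUBUBSUSBSUSBUUSBSBUBSUSBU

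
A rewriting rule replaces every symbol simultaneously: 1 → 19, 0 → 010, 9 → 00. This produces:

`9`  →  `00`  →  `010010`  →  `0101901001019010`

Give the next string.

Rewriting the 16 symbols of 0101901001019010 one by one yields 010 19 010 19 00 010 19 010 010 19 010 19 00 010 19 010; concatenated:

0101901019000101901001019010190001019010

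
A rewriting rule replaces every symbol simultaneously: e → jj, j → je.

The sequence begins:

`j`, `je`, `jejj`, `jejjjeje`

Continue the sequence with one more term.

Expanding jejjjeje: j→je, e→jj, j→je, j→je, j→je, e→jj, j→je, e→jj. Concatenated: je jj je je je jj je jj.

jejjjejejejjjejj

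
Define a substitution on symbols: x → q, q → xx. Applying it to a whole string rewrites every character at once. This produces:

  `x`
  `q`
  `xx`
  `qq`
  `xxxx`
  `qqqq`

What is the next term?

xxxxxxxx

Rewriting each symbol of qqqq: q→xx, q→xx, q→xx, q→xx, which concatenates to xx xx xx xx.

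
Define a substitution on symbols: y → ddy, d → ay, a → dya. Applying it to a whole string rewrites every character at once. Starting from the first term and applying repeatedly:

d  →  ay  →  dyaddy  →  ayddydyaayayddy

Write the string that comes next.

Replace each of the 15 characters of ayddydyaayayddy in place — dya ddy ay ay ddy ay ddy dya dya ddy dya ddy ay ay ddy — and concatenate.

dyaddyayayddyayddydyadyaddydyaddyayayddy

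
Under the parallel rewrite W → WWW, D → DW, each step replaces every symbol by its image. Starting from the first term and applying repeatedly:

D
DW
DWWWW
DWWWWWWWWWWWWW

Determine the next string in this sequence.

DWWWWWWWWWWWWWWWWWWWWWWWWWWWWWWWWWWWWWWWW

Replace each of the 14 characters of DWWWWWWWWWWWWW in place — DW WWW WWW WWW WWW WWW WWW WWW WWW WWW WWW WWW WWW WWW — and concatenate.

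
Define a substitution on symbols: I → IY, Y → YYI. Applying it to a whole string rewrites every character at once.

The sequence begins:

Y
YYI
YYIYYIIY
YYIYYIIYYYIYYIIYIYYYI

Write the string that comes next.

YYIYYIIYYYIYYIIYIYYYIYYIYYIIYYYIYYIIYIYYYIIYYYIYYIYYIIY

Applying the rule to each of the 21 symbols of YYIYYIIYYYIYYIIYIYYYI gives the pieces YYI YYI IY YYI YYI IY IY YYI YYI YYI IY YYI YYI IY IY YYI IY YYI YYI YYI IY, which concatenate to the answer.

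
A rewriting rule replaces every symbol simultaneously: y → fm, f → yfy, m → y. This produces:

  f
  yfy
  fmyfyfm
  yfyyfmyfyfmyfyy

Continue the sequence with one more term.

Replace each of the 15 characters of yfyyfmyfyfmyfyy in place — fm yfy fm fm yfy y fm yfy fm yfy y fm yfy fm fm — and concatenate.

fmyfyfmfmyfyyfmyfyfmyfyyfmyfyfmfm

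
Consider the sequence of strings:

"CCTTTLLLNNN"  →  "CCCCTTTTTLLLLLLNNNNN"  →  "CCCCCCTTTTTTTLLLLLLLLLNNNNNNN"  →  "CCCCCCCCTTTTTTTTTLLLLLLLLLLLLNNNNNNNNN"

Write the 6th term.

Reading off run lengths: C runs 2, 4, 6, 8; T runs 3, 5, 7, 9; L runs 3, 6, 9, 12; N runs 3, 5, 7, 9 — each is linear in n (n = 1, 2, …).
Setting n = 6 gives 12, 13, 18, 13 characters in each block.

CCCCCCCCCCCCTTTTTTTTTTTTTLLLLLLLLLLLLLLLLLLNNNNNNNNNNNNN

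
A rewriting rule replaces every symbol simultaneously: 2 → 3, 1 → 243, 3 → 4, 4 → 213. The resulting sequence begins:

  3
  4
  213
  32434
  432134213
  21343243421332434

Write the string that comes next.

3243421343213421332434432134213

φ(21343243421332434) expands symbol-by-symbol to 3 243 4 213 4 3 213 4 213 3 243 4 4 3 213 4 213; joining the 17 pieces gives the next term.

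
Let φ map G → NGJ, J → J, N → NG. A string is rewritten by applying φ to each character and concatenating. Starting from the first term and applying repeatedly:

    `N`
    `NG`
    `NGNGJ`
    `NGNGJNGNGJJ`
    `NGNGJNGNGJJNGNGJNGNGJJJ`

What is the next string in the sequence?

φ(NGNGJNGNGJJNGNGJNGNGJJJ) expands symbol-by-symbol to NG NGJ NG NGJ J NG NGJ NG NGJ J J NG NGJ NG NGJ J NG NGJ NG NGJ J J J; joining the 23 pieces gives the next term.

NGNGJNGNGJJNGNGJNGNGJJJNGNGJNGNGJJNGNGJNGNGJJJJ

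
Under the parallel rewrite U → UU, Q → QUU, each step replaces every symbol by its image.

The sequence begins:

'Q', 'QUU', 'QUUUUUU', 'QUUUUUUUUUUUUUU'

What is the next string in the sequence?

Rewriting the 15 symbols of QUUUUUUUUUUUUUU one by one yields QUU UU UU UU UU UU UU UU UU UU UU UU UU UU UU; concatenated:

QUUUUUUUUUUUUUUUUUUUUUUUUUUUUUU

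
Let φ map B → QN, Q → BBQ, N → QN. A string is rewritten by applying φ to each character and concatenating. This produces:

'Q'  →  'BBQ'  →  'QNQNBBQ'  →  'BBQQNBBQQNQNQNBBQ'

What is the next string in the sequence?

φ(BBQQNBBQQNQNQNBBQ) expands symbol-by-symbol to QN QN BBQ BBQ QN QN QN BBQ BBQ QN BBQ QN BBQ QN QN QN BBQ; joining the 17 pieces gives the next term.

QNQNBBQBBQQNQNQNBBQBBQQNBBQQNBBQQNQNQNBBQ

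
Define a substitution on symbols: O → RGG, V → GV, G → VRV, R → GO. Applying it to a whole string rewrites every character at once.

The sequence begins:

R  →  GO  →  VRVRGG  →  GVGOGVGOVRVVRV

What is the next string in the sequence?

Applying the rule to each of the 14 symbols of GVGOGVGOVRVVRV gives the pieces VRV GV VRV RGG VRV GV VRV RGG GV GO GV GV GO GV, which concatenate to the answer.

VRVGVVRVRGGVRVGVVRVRGGGVGOGVGVGOGV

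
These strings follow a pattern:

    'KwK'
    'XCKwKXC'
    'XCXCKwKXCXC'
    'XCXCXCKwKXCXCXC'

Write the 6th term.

XCXCXCXCXCKwKXCXCXCXCXC

Each term wraps the previous one in XC on the left and XC on the right.
From XCXCXCKwKXCXCXC, 2 further steps: XCXCXCKwKXCXCXC → XCXCXCXCKwKXCXCXCXC → (answer).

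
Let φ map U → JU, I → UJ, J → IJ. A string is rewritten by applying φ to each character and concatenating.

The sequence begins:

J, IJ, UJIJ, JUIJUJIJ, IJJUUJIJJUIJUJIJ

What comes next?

Rewriting the 16 symbols of IJJUUJIJJUIJUJIJ one by one yields UJ IJ IJ JU JU IJ UJ IJ IJ JU UJ IJ JU IJ UJ IJ; concatenated:

UJIJIJJUJUIJUJIJIJJUUJIJJUIJUJIJ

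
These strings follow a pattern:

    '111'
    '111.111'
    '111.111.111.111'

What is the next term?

Every step duplicates the string with '.' between the halves.
So the next term is two copies of 111.111.111.111 with '.' between the halves.

111.111.111.111.111.111.111.111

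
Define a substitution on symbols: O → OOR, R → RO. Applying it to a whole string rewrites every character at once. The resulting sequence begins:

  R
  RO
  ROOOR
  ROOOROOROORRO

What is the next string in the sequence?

ROOOROOROORROOOROORROOOROORROROOOR

Applying the rule to each of the 13 symbols of ROOOROOROORRO gives the pieces RO OOR OOR OOR RO OOR OOR RO OOR OOR RO RO OOR, which concatenate to the answer.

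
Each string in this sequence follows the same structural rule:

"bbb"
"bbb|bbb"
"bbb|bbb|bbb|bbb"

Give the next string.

bbb|bbb|bbb|bbb|bbb|bbb|bbb|bbb

s(k+1) = s(k)·|·s(k) — each term doubles the last with '|' between the halves.
One more doubling of bbb|bbb|bbb|bbb gives the answer.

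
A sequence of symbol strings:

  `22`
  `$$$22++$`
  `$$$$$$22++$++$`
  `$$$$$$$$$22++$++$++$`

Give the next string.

Each term wraps the previous one in $$$ on the left and ++$ on the right.
So the next term is $$$·$$$$$$$$$22++$++$++$·++$.

$$$$$$$$$$$$22++$++$++$++$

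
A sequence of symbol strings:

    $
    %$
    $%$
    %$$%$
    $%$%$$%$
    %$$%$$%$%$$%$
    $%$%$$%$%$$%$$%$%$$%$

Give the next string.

Each term (from the third on) is the two preceding terms concatenated in order: term 3 = $·%$ = $%$.
So term 8 is %$$%$$%$%$$%$·$%$%$$%$%$$%$$%$%$$%$.

%$$%$$%$%$$%$$%$%$$%$%$$%$$%$%$$%$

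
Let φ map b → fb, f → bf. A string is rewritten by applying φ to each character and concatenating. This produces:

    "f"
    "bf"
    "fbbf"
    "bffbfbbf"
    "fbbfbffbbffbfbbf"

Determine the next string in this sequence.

Replace each of the 16 characters of fbbfbffbbffbfbbf in place — bf fb fb bf fb bf bf fb fb bf bf fb bf fb fb bf — and concatenate.

bffbfbbffbbfbffbfbbfbffbbffbfbbf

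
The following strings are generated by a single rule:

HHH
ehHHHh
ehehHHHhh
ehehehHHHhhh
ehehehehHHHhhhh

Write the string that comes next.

Each term wraps the previous one in eh on the left and h on the right.
Applying this once more to ehehehehHHHhhhh:

ehehehehehHHHhhhhh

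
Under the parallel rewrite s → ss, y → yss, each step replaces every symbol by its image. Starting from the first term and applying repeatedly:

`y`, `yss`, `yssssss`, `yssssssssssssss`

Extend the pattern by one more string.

Applying the rule to each of the 15 symbols of yssssssssssssss gives the pieces yss ss ss ss ss ss ss ss ss ss ss ss ss ss ss, which concatenate to the answer.

yssssssssssssssssssssssssssssss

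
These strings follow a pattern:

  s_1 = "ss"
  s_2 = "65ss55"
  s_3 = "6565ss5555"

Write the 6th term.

s(k+1) = 65·s(k)·55, so each term gains 65 as a prefix and 55 as a suffix.
From 6565ss5555, 3 further steps: 6565ss5555 → 656565ss555555 → 65656565ss55555555 → (answer).

6565656565ss5555555555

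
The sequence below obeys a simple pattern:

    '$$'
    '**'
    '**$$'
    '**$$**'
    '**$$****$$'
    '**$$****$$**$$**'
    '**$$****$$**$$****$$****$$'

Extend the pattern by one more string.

Each term (from the third on) is the previous term followed by the one before it: term 3 = **·$$ = **$$.
Continuing: **$$****$$**$$****$$****$$ · **$$****$$**$$** gives term 8.

**$$****$$**$$****$$****$$**$$****$$**$$**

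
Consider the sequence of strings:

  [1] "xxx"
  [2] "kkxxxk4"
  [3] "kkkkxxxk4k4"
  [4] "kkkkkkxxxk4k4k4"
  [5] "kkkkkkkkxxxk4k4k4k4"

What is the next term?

s(k+1) = kk·s(k)·k4, so each term gains kk as a prefix and k4 as a suffix.
Applying this once more to kkkkkkkkxxxk4k4k4k4:

kkkkkkkkkkxxxk4k4k4k4k4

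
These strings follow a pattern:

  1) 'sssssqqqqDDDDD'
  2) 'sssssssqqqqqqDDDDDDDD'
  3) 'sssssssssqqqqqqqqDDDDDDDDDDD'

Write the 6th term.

Each string has the form s^{2n+1} q^{2n} D^{3n-1}, where the shown terms are n = 2, 3, 4.
For term 6, n = 7, so the run lengths are 15, 14, 20.

sssssssssssssssqqqqqqqqqqqqqqDDDDDDDDDDDDDDDDDDDD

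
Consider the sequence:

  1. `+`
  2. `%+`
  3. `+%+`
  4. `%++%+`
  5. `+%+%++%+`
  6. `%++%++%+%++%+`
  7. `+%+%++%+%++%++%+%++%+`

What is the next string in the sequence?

%++%++%+%++%++%+%++%+%++%++%+%++%+

Each term (from the third on) is the two preceding terms concatenated in order: term 3 = +·%+ = +%+.
So term 8 is %++%++%+%++%+·+%+%++%+%++%++%+%++%+.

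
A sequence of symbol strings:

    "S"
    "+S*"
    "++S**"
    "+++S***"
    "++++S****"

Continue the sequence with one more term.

Every step adds + to the front and * to the end of the previous string.
Applying this once more to ++++S****:

+++++S*****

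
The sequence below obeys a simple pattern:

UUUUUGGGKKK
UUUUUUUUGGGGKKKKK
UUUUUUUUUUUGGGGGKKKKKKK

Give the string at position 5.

The n-th term is 3n+2 U's then n+2 G's then 2n+1 K's (n = 1, 2, …).
Setting n = 5 gives 17, 7, 11 characters in each block.

UUUUUUUUUUUUUUUUUGGGGGGGKKKKKKKKKKK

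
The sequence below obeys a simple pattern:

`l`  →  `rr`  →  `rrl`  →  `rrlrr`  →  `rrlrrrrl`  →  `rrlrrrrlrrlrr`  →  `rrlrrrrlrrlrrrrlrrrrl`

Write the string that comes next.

This is a Fibonacci-style word recurrence s(k) = s(k−1)·s(k−2): e.g. rr·l = rrl.
The next term joins rrlrrrrlrrlrrrrlrrrrl and rrlrrrrlrrlrr.

rrlrrrrlrrlrrrrlrrrrlrrlrrrrlrrlrr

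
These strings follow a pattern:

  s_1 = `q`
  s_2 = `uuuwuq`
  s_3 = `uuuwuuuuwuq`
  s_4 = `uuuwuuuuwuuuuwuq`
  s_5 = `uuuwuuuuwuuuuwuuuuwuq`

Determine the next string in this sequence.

uuuwuuuuwuuuuwuuuuwuuuuwuq

Every step adds uuuwu at the front: s(k+1) = uuuwu·s(k).
So the next term is uuuwu·uuuwuuuuwuuuuwuuuuwuq.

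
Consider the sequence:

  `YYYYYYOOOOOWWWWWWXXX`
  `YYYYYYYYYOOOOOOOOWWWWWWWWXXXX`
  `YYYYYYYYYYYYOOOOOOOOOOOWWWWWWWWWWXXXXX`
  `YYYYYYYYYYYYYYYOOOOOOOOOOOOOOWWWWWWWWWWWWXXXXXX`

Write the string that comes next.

Each string has the form Y^{3n} O^{3n-1} W^{2n+2} X^{n+1}, where the shown terms are n = 2, 3, 4, 5.
For the next term, n = 6, so the run lengths are 18, 17, 14, 7.

YYYYYYYYYYYYYYYYYYOOOOOOOOOOOOOOOOOWWWWWWWWWWWWWWXXXXXXX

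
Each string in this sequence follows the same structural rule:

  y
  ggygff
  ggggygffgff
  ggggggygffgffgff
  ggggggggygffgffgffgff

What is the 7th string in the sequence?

ggggggggggggygffgffgffgffgffgff

Every step adds gg to the front and gff to the end of the previous string.
From ggggggggygffgffgffgff, 2 further steps: ggggggggygffgffgffgff → ggggggggggygffgffgffgffgff → (answer).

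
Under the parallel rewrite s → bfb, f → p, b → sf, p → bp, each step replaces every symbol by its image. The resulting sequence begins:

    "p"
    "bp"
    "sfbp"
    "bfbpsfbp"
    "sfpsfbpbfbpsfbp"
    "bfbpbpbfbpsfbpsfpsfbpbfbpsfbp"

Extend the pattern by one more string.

φ(bfbpbpbfbpsfbpsfpsfbpbfbpsfbp) expands symbol-by-symbol to sf p sf bp sf bp sf p sf bp bfb p sf bp bfb p bp bfb p sf bp sf p sf bp bfb p sf bp; joining the 29 pieces gives the next term.

sfpsfbpsfbpsfpsfbpbfbpsfbpbfbpbpbfbpsfbpsfpsfbpbfbpsfbp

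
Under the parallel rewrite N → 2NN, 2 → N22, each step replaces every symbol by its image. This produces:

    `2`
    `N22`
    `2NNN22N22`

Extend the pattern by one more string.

Apply φ to 2NNN22N22 symbol by symbol: 2→N22, N→2NN, N→2NN, N→2NN, 2→N22, 2→N22, N→2NN, 2→N22, 2→N22; joined: N22 2NN 2NN 2NN N22 N22 2NN N22 N22.

N222NN2NN2NNN22N222NNN22N22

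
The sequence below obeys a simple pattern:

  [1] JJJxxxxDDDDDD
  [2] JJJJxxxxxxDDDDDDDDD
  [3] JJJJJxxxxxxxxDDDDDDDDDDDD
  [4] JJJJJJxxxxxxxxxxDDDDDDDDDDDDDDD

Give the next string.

The n-th term is n+1 J's then 2n x's then 3n D's, where the shown terms are n = 2, 3, 4, 5.
Setting n = 6 gives 7, 12, 18 characters in each block.

JJJJJJJxxxxxxxxxxxxDDDDDDDDDDDDDDDDDD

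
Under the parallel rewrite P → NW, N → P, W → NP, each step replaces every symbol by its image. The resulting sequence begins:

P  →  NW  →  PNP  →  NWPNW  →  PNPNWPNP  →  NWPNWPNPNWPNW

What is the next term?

Replace each of the 13 characters of NWPNWPNPNWPNW in place — P NP NW P NP NW P NW P NP NW P NP — and concatenate.

PNPNWPNPNWPNWPNPNWPNP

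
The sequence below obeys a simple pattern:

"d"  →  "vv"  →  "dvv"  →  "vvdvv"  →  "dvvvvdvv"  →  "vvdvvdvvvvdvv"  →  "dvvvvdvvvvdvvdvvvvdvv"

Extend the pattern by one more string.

vvdvvdvvvvdvvdvvvvdvvvvdvvdvvvvdvv

This is a Fibonacci-style word recurrence s(k) = s(k−2)·s(k−1): e.g. d·vv = dvv.
So term 8 is vvdvvdvvvvdvv·dvvvvdvvvvdvvdvvvvdvv.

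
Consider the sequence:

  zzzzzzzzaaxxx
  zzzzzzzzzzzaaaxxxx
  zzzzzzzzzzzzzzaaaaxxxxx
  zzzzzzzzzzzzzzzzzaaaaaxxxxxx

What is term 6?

zzzzzzzzzzzzzzzzzzzzzzzaaaaaaaxxxxxxxx

Term n consists of 3n+2 z's, followed by n a's, followed by n+1 x's, where the shown terms are n = 2, 3, 4, 5.
Setting n = 7 gives 23, 7, 8 characters in each block.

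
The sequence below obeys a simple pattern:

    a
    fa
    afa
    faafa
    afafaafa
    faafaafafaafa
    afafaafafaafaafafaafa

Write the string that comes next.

faafaafafaafaafafaafafaafaafafaafa

This is a Fibonacci-style word recurrence s(k) = s(k−2)·s(k−1): e.g. a·fa = afa.
The next term joins faafaafafaafa and afafaafafaafaafafaafa.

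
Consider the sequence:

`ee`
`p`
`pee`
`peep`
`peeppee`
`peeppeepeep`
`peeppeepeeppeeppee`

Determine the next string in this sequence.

From term 3 onward, concatenate the last term with the second-to-last: p·ee = pee, pee·p = peep, …
Continuing: peeppeepeeppeeppee · peeppeepeep gives term 8.

peeppeepeeppeeppeepeeppeepeep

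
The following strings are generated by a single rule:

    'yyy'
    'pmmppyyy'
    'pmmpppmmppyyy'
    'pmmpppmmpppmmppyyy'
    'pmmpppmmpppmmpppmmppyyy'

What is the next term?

Each term is the previous one with pmmpp prepended.
So the next term is pmmpp·pmmpppmmpppmmpppmmppyyy.

pmmpppmmpppmmpppmmpppmmppyyy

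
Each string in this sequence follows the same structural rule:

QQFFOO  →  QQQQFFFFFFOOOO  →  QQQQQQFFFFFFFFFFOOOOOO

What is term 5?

Each string has the form Q^{2n} F^{4n-2} O^{2n} (n = 1, 2, …).
At n = 5 the blocks have lengths 10, 18, 10.

QQQQQQQQQQFFFFFFFFFFFFFFFFFFOOOOOOOOOO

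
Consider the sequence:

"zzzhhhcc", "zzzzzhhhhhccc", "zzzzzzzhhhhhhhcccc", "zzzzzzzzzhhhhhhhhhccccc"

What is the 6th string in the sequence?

zzzzzzzzzzzzzhhhhhhhhhhhhhccccccc

Each string has the form z^{2n+1} h^{2n+1} c^{n+1} (n = 1, 2, …).
Setting n = 6 gives 13, 13, 7 characters in each block.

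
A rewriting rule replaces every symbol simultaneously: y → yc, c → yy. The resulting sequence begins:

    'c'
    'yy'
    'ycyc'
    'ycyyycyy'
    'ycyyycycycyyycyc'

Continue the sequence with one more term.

Applying the rule to each of the 16 symbols of ycyyycycycyyycyc gives the pieces yc yy yc yc yc yy yc yy yc yy yc yc yc yy yc yy, which concatenate to the answer.

ycyyycycycyyycyyycyyycycycyyycyy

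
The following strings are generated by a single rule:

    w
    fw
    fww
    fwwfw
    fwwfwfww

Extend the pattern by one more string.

fwwfwfwwfwwfw

From term 3 onward, concatenate the last term with the second-to-last: fw·w = fww, fww·fw = fwwfw, …
The next term joins fwwfwfww and fwwfw.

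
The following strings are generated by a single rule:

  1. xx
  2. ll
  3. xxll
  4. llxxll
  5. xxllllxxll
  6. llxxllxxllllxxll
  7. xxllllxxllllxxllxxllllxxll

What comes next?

This is a Fibonacci-style word recurrence s(k) = s(k−2)·s(k−1): e.g. xx·ll = xxll.
So term 8 is llxxllxxllllxxll·xxllllxxllllxxllxxllllxxll.

llxxllxxllllxxllxxllllxxllllxxllxxllllxxll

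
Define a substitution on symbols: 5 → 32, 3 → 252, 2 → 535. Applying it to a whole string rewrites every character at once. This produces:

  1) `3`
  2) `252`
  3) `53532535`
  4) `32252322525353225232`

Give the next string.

2525355353253525253553532535322523225253553532535252535

Applying the rule to each of the 20 symbols of 32252322525353225232 gives the pieces 252 535 535 32 535 252 535 535 32 535 32 252 32 252 535 535 32 535 252 535, which concatenate to the answer.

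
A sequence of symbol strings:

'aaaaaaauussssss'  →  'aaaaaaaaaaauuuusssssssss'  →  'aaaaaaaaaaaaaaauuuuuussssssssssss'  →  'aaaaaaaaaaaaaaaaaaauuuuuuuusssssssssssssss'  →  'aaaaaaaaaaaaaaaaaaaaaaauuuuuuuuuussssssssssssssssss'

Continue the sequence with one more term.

The n-th term is 4n+3 a's then 2n u's then 3n+3 s's (n = 1, 2, …).
At n = 6 the blocks have lengths 27, 12, 21.

aaaaaaaaaaaaaaaaaaaaaaaaaaauuuuuuuuuuuusssssssssssssssssssss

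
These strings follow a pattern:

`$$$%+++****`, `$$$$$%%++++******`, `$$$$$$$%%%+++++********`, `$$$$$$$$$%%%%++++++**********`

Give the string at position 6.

$$$$$$$$$$$$$%%%%%%++++++++**************

Reading off run lengths: $ runs 3, 5, 7, 9; % runs 1, 2, 3, 4; + runs 3, 4, 5, 6; * runs 4, 6, 8, 10 — each is linear in n (n = 1, 2, …).
At n = 6 the blocks have lengths 13, 6, 8, 14.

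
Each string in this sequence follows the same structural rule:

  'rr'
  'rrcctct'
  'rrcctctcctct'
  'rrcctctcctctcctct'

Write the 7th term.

rrcctctcctctcctctcctctcctctcctct

Each term is the previous one with cctct appended.
From rrcctctcctctcctct, 3 further steps: rrcctctcctctcctct → rrcctctcctctcctctcctct → rrcctctcctctcctctcctctcctct → (answer).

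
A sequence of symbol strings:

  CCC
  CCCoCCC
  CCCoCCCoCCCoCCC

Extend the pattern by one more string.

Each string is two copies of the previous one joined by 'o'.
Doubling CCCoCCCoCCCoCCC with 'o' between the halves:

CCCoCCCoCCCoCCCoCCCoCCCoCCCoCCC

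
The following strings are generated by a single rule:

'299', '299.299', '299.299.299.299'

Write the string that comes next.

Every step duplicates the string with '.' between the halves.
One more doubling of 299.299.299.299 gives the answer.

299.299.299.299.299.299.299.299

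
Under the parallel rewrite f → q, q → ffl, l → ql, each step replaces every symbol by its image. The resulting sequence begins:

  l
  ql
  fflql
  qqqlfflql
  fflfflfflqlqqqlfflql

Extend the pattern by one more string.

Applying the rule to each of the 20 symbols of fflfflfflqlqqqlfflql gives the pieces q q ql q q ql q q ql ffl ql ffl ffl ffl ql q q ql ffl ql, which concatenate to the answer.

qqqlqqqlqqqlfflqlfflfflfflqlqqqlfflql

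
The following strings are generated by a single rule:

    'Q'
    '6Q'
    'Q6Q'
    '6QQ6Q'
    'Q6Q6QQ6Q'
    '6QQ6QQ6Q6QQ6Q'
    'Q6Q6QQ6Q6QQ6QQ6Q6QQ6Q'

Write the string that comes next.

Each term (from the third on) is the two preceding terms concatenated in order: term 3 = Q·6Q = Q6Q.
So term 8 is 6QQ6QQ6Q6QQ6Q·Q6Q6QQ6Q6QQ6QQ6Q6QQ6Q.

6QQ6QQ6Q6QQ6QQ6Q6QQ6Q6QQ6QQ6Q6QQ6Q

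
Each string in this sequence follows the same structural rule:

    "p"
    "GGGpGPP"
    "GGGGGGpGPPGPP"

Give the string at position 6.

Every step adds GGG to the front and GPP to the end of the previous string.
From GGGGGGpGPPGPP, 3 further steps: GGGGGGpGPPGPP → GGGGGGGGGpGPPGPPGPP → GGGGGGGGGGGGpGPPGPPGPPGPP → (answer).

GGGGGGGGGGGGGGGpGPPGPPGPPGPPGPP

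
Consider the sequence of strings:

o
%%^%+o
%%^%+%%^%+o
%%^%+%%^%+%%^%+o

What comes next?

Every step adds %%^%+ at the front: s(k+1) = %%^%+·s(k).
One more step from %%^%+%%^%+%%^%+o gives the answer.

%%^%+%%^%+%%^%+%%^%+o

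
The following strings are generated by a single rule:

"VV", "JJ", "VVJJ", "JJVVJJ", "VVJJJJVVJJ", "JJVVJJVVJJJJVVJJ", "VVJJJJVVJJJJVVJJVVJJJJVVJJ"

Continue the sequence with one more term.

From term 3 onward, concatenate the second-to-last term with the last: VV·JJ = VVJJ, JJ·VVJJ = JJVVJJ, …
The next term joins JJVVJJVVJJJJVVJJ and VVJJJJVVJJJJVVJJVVJJJJVVJJ.

JJVVJJVVJJJJVVJJVVJJJJVVJJJJVVJJVVJJJJVVJJ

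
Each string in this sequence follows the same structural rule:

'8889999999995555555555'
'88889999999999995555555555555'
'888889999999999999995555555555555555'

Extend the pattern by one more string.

8888889999999999999999995555555555555555555

The n-th term is n 8's then 3n 9's then 3n+1 5's, where the shown terms are n = 3, 4, 5.
Setting n = 6 gives 6, 18, 19 characters in each block.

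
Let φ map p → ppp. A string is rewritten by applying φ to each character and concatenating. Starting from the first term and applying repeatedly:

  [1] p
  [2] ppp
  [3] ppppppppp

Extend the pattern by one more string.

Rewriting each symbol of ppppppppp: p→ppp, p→ppp, p→ppp, p→ppp, p→ppp, p→ppp, p→ppp, p→ppp, p→ppp, which concatenates to ppp ppp ppp ppp ppp ppp ppp ppp ppp.

ppppppppppppppppppppppppppp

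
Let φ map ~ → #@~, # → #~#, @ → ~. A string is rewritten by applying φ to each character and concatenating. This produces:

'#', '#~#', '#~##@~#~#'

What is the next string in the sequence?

Expanding #~##@~#~#: #→#~#, ~→#@~, #→#~#, #→#~#, @→~, ~→#@~, #→#~#, ~→#@~, #→#~#. Concatenated: #~# #@~ #~# #~# ~ #@~ #~# #@~ #~#.

#~##@~#~##~#~#@~#~##@~#~#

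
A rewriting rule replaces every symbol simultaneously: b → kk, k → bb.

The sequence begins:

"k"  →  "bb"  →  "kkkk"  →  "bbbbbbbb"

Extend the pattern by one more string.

kkkkkkkkkkkkkkkk

Apply φ to bbbbbbbb symbol by symbol: b→kk, b→kk, b→kk, b→kk, b→kk, b→kk, b→kk, b→kk; joined: kk kk kk kk kk kk kk kk.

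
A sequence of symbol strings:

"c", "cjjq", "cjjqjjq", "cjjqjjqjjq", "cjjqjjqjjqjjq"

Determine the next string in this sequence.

Each term is the previous one with jjq appended.
One more step from cjjqjjqjjqjjq gives the answer.

cjjqjjqjjqjjqjjq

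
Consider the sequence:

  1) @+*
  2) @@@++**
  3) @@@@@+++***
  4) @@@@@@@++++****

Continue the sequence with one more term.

@@@@@@@@@+++++*****

Reading off run lengths: @ runs 1, 3, 5, 7; + runs 1, 2, 3, 4; * runs 1, 2, 3, 4 — each is linear in n (n = 1, 2, …).
At n = 5 the blocks have lengths 9, 5, 5.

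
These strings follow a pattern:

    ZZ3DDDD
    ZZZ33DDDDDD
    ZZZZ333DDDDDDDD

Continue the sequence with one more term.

ZZZZZ3333DDDDDDDDDD

Reading off run lengths: Z runs 2, 3, 4; 3 runs 1, 2, 3; D runs 4, 6, 8 — each is linear in n, where the shown terms are n = 2, 3, 4.
For the next term, n = 5, so the run lengths are 5, 4, 10.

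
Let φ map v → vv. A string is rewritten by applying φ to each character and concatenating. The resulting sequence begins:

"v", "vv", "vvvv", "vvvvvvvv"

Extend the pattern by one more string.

vvvvvvvvvvvvvvvv

Expanding vvvvvvvv: v→vv, v→vv, v→vv, v→vv, v→vv, v→vv, v→vv, v→vv. Concatenated: vv vv vv vv vv vv vv vv.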